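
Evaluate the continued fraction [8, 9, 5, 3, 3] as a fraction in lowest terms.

3949/487

Using pₖ = aₖpₖ₋₁ + pₖ₋₂ and qₖ = aₖqₖ₋₁ + qₖ₋₂:
  k=0: a=8, p=8, q=1
  k=1: a=9, p=73, q=9
  k=2: a=5, p=373, q=46
  k=3: a=3, p=1192, q=147
  k=4: a=3, p=3949, q=487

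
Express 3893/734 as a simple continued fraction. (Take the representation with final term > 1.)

[5; 3, 3, 2, 3, 9]

3893 = 5×734 + 223
734 = 3×223 + 65
223 = 3×65 + 28
65 = 2×28 + 9
28 = 3×9 + 1
9 = 9×1 + 0  (stop)
So 3893/734 = [5; 3, 3, 2, 3, 9].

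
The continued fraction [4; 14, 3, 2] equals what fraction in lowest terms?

Using pₖ = aₖpₖ₋₁ + pₖ₋₂ and qₖ = aₖqₖ₋₁ + qₖ₋₂:
  k=0: a=4, p=4, q=1
  k=1: a=14, p=57, q=14
  k=2: a=3, p=175, q=43
  k=3: a=2, p=407, q=100

407/100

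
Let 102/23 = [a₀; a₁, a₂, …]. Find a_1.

102 = 4·23 + 10   →  a_0 = 4
23 = 2·10 + 3   →  a_1 = 2

2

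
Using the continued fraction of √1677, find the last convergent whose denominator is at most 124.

√1677 = [40; 1, 19, 2, 19, 1, 80, …] (period length 6).
Convergents:
  p_0/q_0 = 40/1
  p_1/q_1 = 41/1
  p_2/q_2 = 819/20
  p_3/q_3 = 1679/41
  p_4/q_4 = 32720/799
q_3 = 41 ≤ 124 < 799 = q_4, so the answer is 1679/41.

1679/41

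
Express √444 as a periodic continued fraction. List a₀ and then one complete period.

a₀ = ⌊√444⌋ = 21.
With m₀=0, d₀=1 and mₖ₊₁ = dₖaₖ − mₖ, dₖ₊₁ = (n − mₖ₊₁²)/dₖ, aₖ₊₁ = ⌊(a₀+mₖ₊₁)/dₖ₊₁⌋:
  k=1: m=21, d=3, a=14
  k=2: m=21, d=1, a=42
d=1 and a=2a₀=42 at k=2, so the next step gives (m, d) = (21, 3) again — its k=1 value — and the period has length 2.

[21; 14, 42]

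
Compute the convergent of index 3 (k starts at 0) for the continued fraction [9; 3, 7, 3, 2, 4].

643/69

Using pₖ = aₖpₖ₋₁ + pₖ₋₂, qₖ = aₖqₖ₋₁ + qₖ₋₂ (with p₋₁=1, p₋₂=0, q₋₁=0, q₋₂=1):
  k=0: a=9, p=9, q=1
  k=1: a=3, p=28, q=3
  k=2: a=7, p=205, q=22
  k=3: a=3, p=643, q=69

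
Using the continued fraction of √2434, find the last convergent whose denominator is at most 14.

√2434 = [49; 2, 1, 48, 1, 2, 98, …] (period length 6).
Convergents:
  p_0/q_0 = 49/1
  p_1/q_1 = 99/2
  p_2/q_2 = 148/3
  p_3/q_3 = 7203/146
q_2 = 3 ≤ 14 < 146 = q_3, so the answer is 148/3.

148/3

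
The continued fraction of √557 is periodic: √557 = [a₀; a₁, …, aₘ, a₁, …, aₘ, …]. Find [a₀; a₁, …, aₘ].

a₀ = ⌊√557⌋ = 23.
With m₀=0, d₀=1 and mₖ₊₁ = dₖaₖ − mₖ, dₖ₊₁ = (n − mₖ₊₁²)/dₖ, aₖ₊₁ = ⌊(a₀+mₖ₊₁)/dₖ₊₁⌋:
  k=1: m=23, d=28, a=1
  k=2: m=5, d=19, a=1
  k=3: m=14, d=19, a=1
  k=4: m=5, d=28, a=1
  k=5: m=23, d=1, a=46
d=1 and a=2a₀=46 at k=5, so the next step gives (m, d) = (23, 28) again — its k=1 value — and the period has length 5.

[23; 1, 1, 1, 1, 46]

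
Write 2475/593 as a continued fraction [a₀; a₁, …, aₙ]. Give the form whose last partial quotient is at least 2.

[4; 5, 1, 3, 8, 3]

2475 = 4*593 + 103
593 = 5*103 + 78
103 = 1*78 + 25
78 = 3*25 + 3
25 = 8*3 + 1
3 = 3*1 + 0  (stop)
So 2475/593 = [4; 5, 1, 3, 8, 3].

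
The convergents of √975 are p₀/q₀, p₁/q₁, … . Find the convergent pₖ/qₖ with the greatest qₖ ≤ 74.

√975 = [31; 4, 2, 4, 62, …] (period length 4).
Convergents:
  p_0/q_0 = 31/1
  p_1/q_1 = 125/4
  p_2/q_2 = 281/9
  p_3/q_3 = 1249/40
  p_4/q_4 = 77719/2489
q_3 = 40 ≤ 74 < 2489 = q_4, so the answer is 1249/40.

1249/40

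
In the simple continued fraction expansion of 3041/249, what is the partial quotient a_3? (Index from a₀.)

2

3041 = 12·249 + 53   →  a_0 = 12
249 = 4·53 + 37   →  a_1 = 4
53 = 1·37 + 16   →  a_2 = 1
37 = 2·16 + 5   →  a_3 = 2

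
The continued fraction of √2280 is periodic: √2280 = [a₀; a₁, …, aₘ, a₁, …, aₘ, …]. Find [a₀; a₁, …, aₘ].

a₀ = ⌊√2280⌋ = 47.
With m₀=0, d₀=1 and mₖ₊₁ = dₖaₖ − mₖ, dₖ₊₁ = (n − mₖ₊₁²)/dₖ, aₖ₊₁ = ⌊(a₀+mₖ₊₁)/dₖ₊₁⌋:
  k=1: m=47, d=71, a=1
  k=2: m=24, d=24, a=2
  k=3: m=24, d=71, a=1
  k=4: m=47, d=1, a=94
d=1 and a=2a₀=94 at k=4, so the next step gives (m, d) = (47, 71) again — its k=1 value — and the period has length 4.

[47; 1, 2, 1, 94]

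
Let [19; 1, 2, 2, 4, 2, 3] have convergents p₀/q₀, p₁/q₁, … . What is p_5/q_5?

1360/69

Using pₖ = aₖpₖ₋₁ + pₖ₋₂, qₖ = aₖqₖ₋₁ + qₖ₋₂ (with p₋₁=1, p₋₂=0, q₋₁=0, q₋₂=1):
  k=0: a=19, p=19, q=1
  k=1: a=1, p=20, q=1
  k=2: a=2, p=59, q=3
  k=3: a=2, p=138, q=7
  k=4: a=4, p=611, q=31
  k=5: a=2, p=1360, q=69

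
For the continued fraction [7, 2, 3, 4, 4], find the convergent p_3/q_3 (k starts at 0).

223/30

Using pₖ = aₖpₖ₋₁ + pₖ₋₂, qₖ = aₖqₖ₋₁ + qₖ₋₂ (with p₋₁=1, p₋₂=0, q₋₁=0, q₋₂=1):
  k=0: a=7, p=7, q=1
  k=1: a=2, p=15, q=2
  k=2: a=3, p=52, q=7
  k=3: a=4, p=223, q=30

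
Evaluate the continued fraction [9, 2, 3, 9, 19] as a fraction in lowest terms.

11713/1242

Using pₖ = aₖpₖ₋₁ + pₖ₋₂ and qₖ = aₖqₖ₋₁ + qₖ₋₂:
  k=0: a=9, p=9, q=1
  k=1: a=2, p=19, q=2
  k=2: a=3, p=66, q=7
  k=3: a=9, p=613, q=65
  k=4: a=19, p=11713, q=1242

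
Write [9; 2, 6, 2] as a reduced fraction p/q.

265/28

Using pₖ = aₖpₖ₋₁ + pₖ₋₂ and qₖ = aₖqₖ₋₁ + qₖ₋₂:
  k=0: a=9, p=9, q=1
  k=1: a=2, p=19, q=2
  k=2: a=6, p=123, q=13
  k=3: a=2, p=265, q=28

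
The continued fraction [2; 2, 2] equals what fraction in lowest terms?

Fold from the inside: start with 2/1.
  2 + 1/2 = 5/2
  2 + 2/5 = 12/5

12/5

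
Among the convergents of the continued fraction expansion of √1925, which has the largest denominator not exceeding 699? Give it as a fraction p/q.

√1925 = [43; 1, 6, 1, 86, …] (period length 4).
Convergents:
  p_0/q_0 = 43/1
  p_1/q_1 = 44/1
  p_2/q_2 = 307/7
  p_3/q_3 = 351/8
  p_4/q_4 = 30493/695
  p_5/q_5 = 30844/703
q_4 = 695 ≤ 699 < 703 = q_5, so the answer is 30493/695.

30493/695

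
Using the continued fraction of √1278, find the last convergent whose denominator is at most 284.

10117/283

√1278 = [35; 1, 2, 1, 70, …] (period length 4).
Convergents:
  p_0/q_0 = 35/1
  p_1/q_1 = 36/1
  p_2/q_2 = 107/3
  p_3/q_3 = 143/4
  p_4/q_4 = 10117/283
  p_5/q_5 = 10260/287
q_4 = 283 ≤ 284 < 287 = q_5, so the answer is 10117/283.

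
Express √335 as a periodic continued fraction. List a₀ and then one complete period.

a₀ = ⌊√335⌋ = 18.
With m₀=0, d₀=1 and mₖ₊₁ = dₖaₖ − mₖ, dₖ₊₁ = (n − mₖ₊₁²)/dₖ, aₖ₊₁ = ⌊(a₀+mₖ₊₁)/dₖ₊₁⌋:
  k=1: m=18, d=11, a=3
  k=2: m=15, d=10, a=3
  k=3: m=15, d=11, a=3
  k=4: m=18, d=1, a=36
d=1 and a=2a₀=36 at k=4, so the next step gives (m, d) = (18, 11) again — its k=1 value — and the period has length 4.

[18; 3, 3, 3, 36]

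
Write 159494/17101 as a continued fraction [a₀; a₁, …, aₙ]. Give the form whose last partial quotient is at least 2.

159494 = 9*17101 + 5585
17101 = 3*5585 + 346
5585 = 16*346 + 49
346 = 7*49 + 3
49 = 16*3 + 1
3 = 3*1 + 0  (stop)
So 159494/17101 = [9; 3, 16, 7, 16, 3].

[9; 3, 16, 7, 16, 3]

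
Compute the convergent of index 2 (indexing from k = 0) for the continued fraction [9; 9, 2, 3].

173/19

Using pₖ = aₖpₖ₋₁ + pₖ₋₂, qₖ = aₖqₖ₋₁ + qₖ₋₂ (with p₋₁=1, p₋₂=0, q₋₁=0, q₋₂=1):
  k=0: a=9, p=9, q=1
  k=1: a=9, p=82, q=9
  k=2: a=2, p=173, q=19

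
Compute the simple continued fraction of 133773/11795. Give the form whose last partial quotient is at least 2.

133773 = 11·11795 + 4028
11795 = 2·4028 + 3739
4028 = 1·3739 + 289
3739 = 12·289 + 271
289 = 1·271 + 18
271 = 15·18 + 1
18 = 18·1 + 0  (stop)
So 133773/11795 = [11; 2, 1, 12, 1, 15, 18].

[11; 2, 1, 12, 1, 15, 18]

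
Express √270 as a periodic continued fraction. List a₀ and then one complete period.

a₀ = ⌊√270⌋ = 16.
With m₀=0, d₀=1 and mₖ₊₁ = dₖaₖ − mₖ, dₖ₊₁ = (n − mₖ₊₁²)/dₖ, aₖ₊₁ = ⌊(a₀+mₖ₊₁)/dₖ₊₁⌋:
  k=1: m=16, d=14, a=2
  k=2: m=12, d=9, a=3
  k=3: m=15, d=5, a=6
  k=4: m=15, d=9, a=3
  k=5: m=12, d=14, a=2
  k=6: m=16, d=1, a=32
d=1 and a=2a₀=32 at k=6, so the next step gives (m, d) = (16, 14) again — its k=1 value — and the period has length 6.

[16; 2, 3, 6, 3, 2, 32]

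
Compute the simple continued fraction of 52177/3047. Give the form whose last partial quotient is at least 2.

52177 = 17×3047 + 378
3047 = 8×378 + 23
378 = 16×23 + 10
23 = 2×10 + 3
10 = 3×3 + 1
3 = 3×1 + 0  (stop)
So 52177/3047 = [17; 8, 16, 2, 3, 3].

[17; 8, 16, 2, 3, 3]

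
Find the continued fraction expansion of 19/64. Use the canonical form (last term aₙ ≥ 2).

[0; 3, 2, 1, 2, 2]

19 = 0·64 + 19
64 = 3·19 + 7
19 = 2·7 + 5
7 = 1·5 + 2
5 = 2·2 + 1
2 = 2·1 + 0  (stop)
So 19/64 = [0; 3, 2, 1, 2, 2].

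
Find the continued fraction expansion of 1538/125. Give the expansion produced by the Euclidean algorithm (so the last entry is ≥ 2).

[12; 3, 3, 2, 5]

1538 = 12·125 + 38
125 = 3·38 + 11
38 = 3·11 + 5
11 = 2·5 + 1
5 = 5·1 + 0  (stop)
So 1538/125 = [12; 3, 3, 2, 5].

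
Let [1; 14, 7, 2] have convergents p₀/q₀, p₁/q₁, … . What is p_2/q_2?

106/99

Using pₖ = aₖpₖ₋₁ + pₖ₋₂, qₖ = aₖqₖ₋₁ + qₖ₋₂ (with p₋₁=1, p₋₂=0, q₋₁=0, q₋₂=1):
  k=0: a=1, p=1, q=1
  k=1: a=14, p=15, q=14
  k=2: a=7, p=106, q=99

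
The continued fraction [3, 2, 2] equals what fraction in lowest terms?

17/5

Fold from the inside: start with 2/1.
  2 + 1/2 = 5/2
  3 + 2/5 = 17/5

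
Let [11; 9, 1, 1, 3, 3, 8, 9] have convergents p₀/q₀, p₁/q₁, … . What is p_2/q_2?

111/10

Using pₖ = aₖpₖ₋₁ + pₖ₋₂, qₖ = aₖqₖ₋₁ + qₖ₋₂ (with p₋₁=1, p₋₂=0, q₋₁=0, q₋₂=1):
  k=0: a=11, p=11, q=1
  k=1: a=9, p=100, q=9
  k=2: a=1, p=111, q=10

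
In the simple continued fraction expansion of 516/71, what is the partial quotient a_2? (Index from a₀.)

516 = 7·71 + 19   →  a_0 = 7
71 = 3·19 + 14   →  a_1 = 3
19 = 1·14 + 5   →  a_2 = 1

1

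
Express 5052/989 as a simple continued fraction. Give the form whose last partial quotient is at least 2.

5052 = 5*989 + 107
989 = 9*107 + 26
107 = 4*26 + 3
26 = 8*3 + 2
3 = 1*2 + 1
2 = 2*1 + 0  (stop)
So 5052/989 = [5; 9, 4, 8, 1, 2].

[5; 9, 4, 8, 1, 2]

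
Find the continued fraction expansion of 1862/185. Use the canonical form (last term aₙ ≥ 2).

[10; 15, 2, 2, 2]

1862 = 10×185 + 12
185 = 15×12 + 5
12 = 2×5 + 2
5 = 2×2 + 1
2 = 2×1 + 0  (stop)
So 1862/185 = [10; 15, 2, 2, 2].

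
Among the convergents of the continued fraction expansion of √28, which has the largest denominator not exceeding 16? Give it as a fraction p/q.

√28 = [5; 3, 2, 3, 10, …] (period length 4).
Convergents:
  p_0/q_0 = 5/1
  p_1/q_1 = 16/3
  p_2/q_2 = 37/7
  p_3/q_3 = 127/24
q_2 = 7 ≤ 16 < 24 = q_3, so the answer is 37/7.

37/7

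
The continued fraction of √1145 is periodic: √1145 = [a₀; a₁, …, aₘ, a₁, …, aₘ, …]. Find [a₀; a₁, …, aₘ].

a₀ = ⌊√1145⌋ = 33.
With m₀=0, d₀=1 and mₖ₊₁ = dₖaₖ − mₖ, dₖ₊₁ = (n − mₖ₊₁²)/dₖ, aₖ₊₁ = ⌊(a₀+mₖ₊₁)/dₖ₊₁⌋:
  k=1: m=33, d=56, a=1
  k=2: m=23, d=11, a=5
  k=3: m=32, d=11, a=5
  k=4: m=23, d=56, a=1
  k=5: m=33, d=1, a=66
d=1 and a=2a₀=66 at k=5, so the next step gives (m, d) = (33, 56) again — its k=1 value — and the period has length 5.

[33; 1, 5, 5, 1, 66]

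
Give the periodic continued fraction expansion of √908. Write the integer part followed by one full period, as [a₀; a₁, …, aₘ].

[30; 7, 1, 1, 14, 1, 1, 7, 60]

a₀ = ⌊√908⌋ = 30.
With m₀=0, d₀=1 and mₖ₊₁ = dₖaₖ − mₖ, dₖ₊₁ = (n − mₖ₊₁²)/dₖ, aₖ₊₁ = ⌊(a₀+mₖ₊₁)/dₖ₊₁⌋:
  k=1: m=30, d=8, a=7
  k=2: m=26, d=29, a=1
  k=3: m=3, d=31, a=1
  k=4: m=28, d=4, a=14
  k=5: m=28, d=31, a=1
  k=6: m=3, d=29, a=1
  k=7: m=26, d=8, a=7
  k=8: m=30, d=1, a=60
d=1 and a=2a₀=60 at k=8, so the next step gives (m, d) = (30, 8) again — its k=1 value — and the period has length 8.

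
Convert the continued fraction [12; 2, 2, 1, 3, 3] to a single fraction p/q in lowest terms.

1056/85

Using pₖ = aₖpₖ₋₁ + pₖ₋₂ and qₖ = aₖqₖ₋₁ + qₖ₋₂:
  k=0: a=12, p=12, q=1
  k=1: a=2, p=25, q=2
  k=2: a=2, p=62, q=5
  k=3: a=1, p=87, q=7
  k=4: a=3, p=323, q=26
  k=5: a=3, p=1056, q=85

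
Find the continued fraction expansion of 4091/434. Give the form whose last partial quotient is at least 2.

[9; 2, 2, 1, 8, 7]

4091 = 9*434 + 185
434 = 2*185 + 64
185 = 2*64 + 57
64 = 1*57 + 7
57 = 8*7 + 1
7 = 7*1 + 0  (stop)
So 4091/434 = [9; 2, 2, 1, 8, 7].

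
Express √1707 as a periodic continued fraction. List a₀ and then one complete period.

[41; 3, 6, 41, 6, 3, 82]

a₀ = ⌊√1707⌋ = 41.
With m₀=0, d₀=1 and mₖ₊₁ = dₖaₖ − mₖ, dₖ₊₁ = (n − mₖ₊₁²)/dₖ, aₖ₊₁ = ⌊(a₀+mₖ₊₁)/dₖ₊₁⌋:
  k=1: m=41, d=26, a=3
  k=2: m=37, d=13, a=6
  k=3: m=41, d=2, a=41
  k=4: m=41, d=13, a=6
  k=5: m=37, d=26, a=3
  k=6: m=41, d=1, a=82
d=1 and a=2a₀=82 at k=6, so the next step gives (m, d) = (41, 26) again — its k=1 value — and the period has length 6.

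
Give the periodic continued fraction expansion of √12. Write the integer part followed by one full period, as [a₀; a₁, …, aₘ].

a₀ = ⌊√12⌋ = 3.
With m₀=0, d₀=1 and mₖ₊₁ = dₖaₖ − mₖ, dₖ₊₁ = (n − mₖ₊₁²)/dₖ, aₖ₊₁ = ⌊(a₀+mₖ₊₁)/dₖ₊₁⌋:
  k=1: m=3, d=3, a=2
  k=2: m=3, d=1, a=6
d=1 and a=2a₀=6 at k=2, so the next step gives (m, d) = (3, 3) again — its k=1 value — and the period has length 2.

[3; 2, 6]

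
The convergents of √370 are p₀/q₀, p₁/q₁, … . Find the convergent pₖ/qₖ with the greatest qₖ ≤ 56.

√370 = [19; 4, 4, 38, …] (period length 3).
Convergents:
  p_0/q_0 = 19/1
  p_1/q_1 = 77/4
  p_2/q_2 = 327/17
  p_3/q_3 = 12503/650
q_2 = 17 ≤ 56 < 650 = q_3, so the answer is 327/17.

327/17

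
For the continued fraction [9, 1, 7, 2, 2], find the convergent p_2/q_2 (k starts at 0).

79/8

Using pₖ = aₖpₖ₋₁ + pₖ₋₂, qₖ = aₖqₖ₋₁ + qₖ₋₂ (with p₋₁=1, p₋₂=0, q₋₁=0, q₋₂=1):
  k=0: a=9, p=9, q=1
  k=1: a=1, p=10, q=1
  k=2: a=7, p=79, q=8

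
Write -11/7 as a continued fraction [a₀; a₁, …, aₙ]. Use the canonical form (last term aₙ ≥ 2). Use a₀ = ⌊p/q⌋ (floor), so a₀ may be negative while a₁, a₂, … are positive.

[-2; 2, 3]

-11 = -2*7 + 3
7 = 2*3 + 1
3 = 3*1 + 0  (stop)
So -11/7 = [-2; 2, 3].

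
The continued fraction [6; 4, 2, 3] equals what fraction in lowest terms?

Using pₖ = aₖpₖ₋₁ + pₖ₋₂ and qₖ = aₖqₖ₋₁ + qₖ₋₂:
  k=0: a=6, p=6, q=1
  k=1: a=4, p=25, q=4
  k=2: a=2, p=56, q=9
  k=3: a=3, p=193, q=31

193/31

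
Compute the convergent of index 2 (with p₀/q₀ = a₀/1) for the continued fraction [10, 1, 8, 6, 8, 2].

98/9

Using pₖ = aₖpₖ₋₁ + pₖ₋₂, qₖ = aₖqₖ₋₁ + qₖ₋₂ (with p₋₁=1, p₋₂=0, q₋₁=0, q₋₂=1):
  k=0: a=10, p=10, q=1
  k=1: a=1, p=11, q=1
  k=2: a=8, p=98, q=9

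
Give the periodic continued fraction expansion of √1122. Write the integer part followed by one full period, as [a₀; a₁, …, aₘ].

a₀ = ⌊√1122⌋ = 33.
With m₀=0, d₀=1 and mₖ₊₁ = dₖaₖ − mₖ, dₖ₊₁ = (n − mₖ₊₁²)/dₖ, aₖ₊₁ = ⌊(a₀+mₖ₊₁)/dₖ₊₁⌋:
  k=1: m=33, d=33, a=2
  k=2: m=33, d=1, a=66
d=1 and a=2a₀=66 at k=2, so the next step gives (m, d) = (33, 33) again — its k=1 value — and the period has length 2.

[33; 2, 66]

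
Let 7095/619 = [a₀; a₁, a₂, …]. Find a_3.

11

7095 = 11·619 + 286   →  a_0 = 11
619 = 2·286 + 47   →  a_1 = 2
286 = 6·47 + 4   →  a_2 = 6
47 = 11·4 + 3   →  a_3 = 11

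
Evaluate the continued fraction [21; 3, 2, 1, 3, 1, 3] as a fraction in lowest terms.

3791/178

Fold from the inside: start with 3/1.
  1 + 1/3 = 4/3
  3 + 3/4 = 15/4
  1 + 4/15 = 19/15
  2 + 15/19 = 53/19
  3 + 19/53 = 178/53
  21 + 53/178 = 3791/178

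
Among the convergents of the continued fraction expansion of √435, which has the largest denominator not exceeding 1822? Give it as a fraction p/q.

√435 = [20; 1, 5, 1, 40, …] (period length 4).
Convergents:
  p_0/q_0 = 20/1
  p_1/q_1 = 21/1
  p_2/q_2 = 125/6
  p_3/q_3 = 146/7
  p_4/q_4 = 5965/286
  p_5/q_5 = 6111/293
  p_6/q_6 = 36520/1751
  p_7/q_7 = 42631/2044
q_6 = 1751 ≤ 1822 < 2044 = q_7, so the answer is 36520/1751.

36520/1751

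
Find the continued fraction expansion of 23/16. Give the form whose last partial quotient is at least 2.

[1; 2, 3, 2]

23 = 1×16 + 7
16 = 2×7 + 2
7 = 3×2 + 1
2 = 2×1 + 0  (stop)
So 23/16 = [1; 2, 3, 2].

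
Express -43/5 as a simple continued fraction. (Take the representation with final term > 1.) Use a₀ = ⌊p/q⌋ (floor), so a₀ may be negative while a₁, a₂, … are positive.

-43 = -9*5 + 2
5 = 2*2 + 1
2 = 2*1 + 0  (stop)
So -43/5 = [-9; 2, 2].

[-9; 2, 2]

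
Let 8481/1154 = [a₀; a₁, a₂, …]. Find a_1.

8481 = 7·1154 + 403   →  a_0 = 7
1154 = 2·403 + 348   →  a_1 = 2

2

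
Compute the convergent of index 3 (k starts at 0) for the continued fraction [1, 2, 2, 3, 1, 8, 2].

24/17

Using pₖ = aₖpₖ₋₁ + pₖ₋₂, qₖ = aₖqₖ₋₁ + qₖ₋₂ (with p₋₁=1, p₋₂=0, q₋₁=0, q₋₂=1):
  k=0: a=1, p=1, q=1
  k=1: a=2, p=3, q=2
  k=2: a=2, p=7, q=5
  k=3: a=3, p=24, q=17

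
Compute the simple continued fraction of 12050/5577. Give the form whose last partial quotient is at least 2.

12050 = 2×5577 + 896
5577 = 6×896 + 201
896 = 4×201 + 92
201 = 2×92 + 17
92 = 5×17 + 7
17 = 2×7 + 3
7 = 2×3 + 1
3 = 3×1 + 0  (stop)
So 12050/5577 = [2; 6, 4, 2, 5, 2, 2, 3].

[2; 6, 4, 2, 5, 2, 2, 3]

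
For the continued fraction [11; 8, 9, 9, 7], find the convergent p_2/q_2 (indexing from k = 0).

Using pₖ = aₖpₖ₋₁ + pₖ₋₂, qₖ = aₖqₖ₋₁ + qₖ₋₂ (with p₋₁=1, p₋₂=0, q₋₁=0, q₋₂=1):
  k=0: a=11, p=11, q=1
  k=1: a=8, p=89, q=8
  k=2: a=9, p=812, q=73

812/73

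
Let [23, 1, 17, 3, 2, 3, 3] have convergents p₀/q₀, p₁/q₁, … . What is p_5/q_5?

10512/439

Using pₖ = aₖpₖ₋₁ + pₖ₋₂, qₖ = aₖqₖ₋₁ + qₖ₋₂ (with p₋₁=1, p₋₂=0, q₋₁=0, q₋₂=1):
  k=0: a=23, p=23, q=1
  k=1: a=1, p=24, q=1
  k=2: a=17, p=431, q=18
  k=3: a=3, p=1317, q=55
  k=4: a=2, p=3065, q=128
  k=5: a=3, p=10512, q=439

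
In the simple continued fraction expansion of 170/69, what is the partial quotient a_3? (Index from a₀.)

170 = 2·69 + 32   →  a_0 = 2
69 = 2·32 + 5   →  a_1 = 2
32 = 6·5 + 2   →  a_2 = 6
5 = 2·2 + 1   →  a_3 = 2

2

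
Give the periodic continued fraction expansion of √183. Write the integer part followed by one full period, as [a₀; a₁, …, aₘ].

[13; 1, 1, 8, 1, 1, 26]

a₀ = ⌊√183⌋ = 13.
With m₀=0, d₀=1 and mₖ₊₁ = dₖaₖ − mₖ, dₖ₊₁ = (n − mₖ₊₁²)/dₖ, aₖ₊₁ = ⌊(a₀+mₖ₊₁)/dₖ₊₁⌋:
  k=1: m=13, d=14, a=1
  k=2: m=1, d=13, a=1
  k=3: m=12, d=3, a=8
  k=4: m=12, d=13, a=1
  k=5: m=1, d=14, a=1
  k=6: m=13, d=1, a=26
d=1 and a=2a₀=26 at k=6, so the next step gives (m, d) = (13, 14) again — its k=1 value — and the period has length 6.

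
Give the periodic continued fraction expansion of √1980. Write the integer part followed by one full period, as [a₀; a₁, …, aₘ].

a₀ = ⌊√1980⌋ = 44.
With m₀=0, d₀=1 and mₖ₊₁ = dₖaₖ − mₖ, dₖ₊₁ = (n − mₖ₊₁²)/dₖ, aₖ₊₁ = ⌊(a₀+mₖ₊₁)/dₖ₊₁⌋:
  k=1: m=44, d=44, a=2
  k=2: m=44, d=1, a=88
d=1 and a=2a₀=88 at k=2, so the next step gives (m, d) = (44, 44) again — its k=1 value — and the period has length 2.

[44; 2, 88]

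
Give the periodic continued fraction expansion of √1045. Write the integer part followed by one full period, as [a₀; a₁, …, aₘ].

[32; 3, 15, 1, 4, 1, 15, 3, 64]

a₀ = ⌊√1045⌋ = 32.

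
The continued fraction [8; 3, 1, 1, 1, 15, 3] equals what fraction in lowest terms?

Using pₖ = aₖpₖ₋₁ + pₖ₋₂ and qₖ = aₖqₖ₋₁ + qₖ₋₂:
  k=0: a=8, p=8, q=1
  k=1: a=3, p=25, q=3
  k=2: a=1, p=33, q=4
  k=3: a=1, p=58, q=7
  k=4: a=1, p=91, q=11
  k=5: a=15, p=1423, q=172
  k=6: a=3, p=4360, q=527

4360/527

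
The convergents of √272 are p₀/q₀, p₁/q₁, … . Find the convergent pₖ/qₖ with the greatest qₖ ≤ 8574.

√272 = [16; 2, 32, …] (period length 2).
Convergents:
  p_0/q_0 = 16/1
  p_1/q_1 = 33/2
  p_2/q_2 = 1072/65
  p_3/q_3 = 2177/132
  p_4/q_4 = 70736/4289
  p_5/q_5 = 143649/8710
q_4 = 4289 ≤ 8574 < 8710 = q_5, so the answer is 70736/4289.

70736/4289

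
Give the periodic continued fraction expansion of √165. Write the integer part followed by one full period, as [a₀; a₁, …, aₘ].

[12; 1, 5, 2, 5, 1, 24]

a₀ = ⌊√165⌋ = 12.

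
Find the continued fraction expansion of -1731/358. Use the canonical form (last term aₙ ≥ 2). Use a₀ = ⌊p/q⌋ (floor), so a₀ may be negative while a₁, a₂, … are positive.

[-5; 6, 14, 1, 3]

-1731 = -5·358 + 59
358 = 6·59 + 4
59 = 14·4 + 3
4 = 1·3 + 1
3 = 3·1 + 0  (stop)
So -1731/358 = [-5; 6, 14, 1, 3].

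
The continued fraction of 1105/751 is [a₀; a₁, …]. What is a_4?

1105 = 1·751 + 354   →  a_0 = 1
751 = 2·354 + 43   →  a_1 = 2
354 = 8·43 + 10   →  a_2 = 8
43 = 4·10 + 3   →  a_3 = 4
10 = 3·3 + 1   →  a_4 = 3

3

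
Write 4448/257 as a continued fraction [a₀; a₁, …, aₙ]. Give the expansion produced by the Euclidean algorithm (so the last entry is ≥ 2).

4448 = 17·257 + 79
257 = 3·79 + 20
79 = 3·20 + 19
20 = 1·19 + 1
19 = 19·1 + 0  (stop)
So 4448/257 = [17; 3, 3, 1, 19].

[17; 3, 3, 1, 19]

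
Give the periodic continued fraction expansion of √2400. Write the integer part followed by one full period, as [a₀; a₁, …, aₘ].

a₀ = ⌊√2400⌋ = 48.
With m₀=0, d₀=1 and mₖ₊₁ = dₖaₖ − mₖ, dₖ₊₁ = (n − mₖ₊₁²)/dₖ, aₖ₊₁ = ⌊(a₀+mₖ₊₁)/dₖ₊₁⌋:
  k=1: m=48, d=96, a=1
  k=2: m=48, d=1, a=96
d=1 and a=2a₀=96 at k=2, so the next step gives (m, d) = (48, 96) again — its k=1 value — and the period has length 2.

[48; 1, 96]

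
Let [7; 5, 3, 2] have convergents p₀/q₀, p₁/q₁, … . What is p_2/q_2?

115/16

Using pₖ = aₖpₖ₋₁ + pₖ₋₂, qₖ = aₖqₖ₋₁ + qₖ₋₂ (with p₋₁=1, p₋₂=0, q₋₁=0, q₋₂=1):
  k=0: a=7, p=7, q=1
  k=1: a=5, p=36, q=5
  k=2: a=3, p=115, q=16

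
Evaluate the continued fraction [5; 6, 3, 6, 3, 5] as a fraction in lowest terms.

10394/2015

Fold from the inside: start with 5/1.
  3 + 1/5 = 16/5
  6 + 5/16 = 101/16
  3 + 16/101 = 319/101
  6 + 101/319 = 2015/319
  5 + 319/2015 = 10394/2015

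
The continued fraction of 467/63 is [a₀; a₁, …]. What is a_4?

467 = 7·63 + 26   →  a_0 = 7
63 = 2·26 + 11   →  a_1 = 2
26 = 2·11 + 4   →  a_2 = 2
11 = 2·4 + 3   →  a_3 = 2
4 = 1·3 + 1   →  a_4 = 1

1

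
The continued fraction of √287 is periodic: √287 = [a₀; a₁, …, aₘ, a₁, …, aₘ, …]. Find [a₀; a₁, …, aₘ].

[16; 1, 15, 1, 32]

a₀ = ⌊√287⌋ = 16.
With m₀=0, d₀=1 and mₖ₊₁ = dₖaₖ − mₖ, dₖ₊₁ = (n − mₖ₊₁²)/dₖ, aₖ₊₁ = ⌊(a₀+mₖ₊₁)/dₖ₊₁⌋:
  k=1: m=16, d=31, a=1
  k=2: m=15, d=2, a=15
  k=3: m=15, d=31, a=1
  k=4: m=16, d=1, a=32
d=1 and a=2a₀=32 at k=4, so the next step gives (m, d) = (16, 31) again — its k=1 value — and the period has length 4.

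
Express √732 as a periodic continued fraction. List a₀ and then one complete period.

[27; 18, 54]

a₀ = ⌊√732⌋ = 27.
With m₀=0, d₀=1 and mₖ₊₁ = dₖaₖ − mₖ, dₖ₊₁ = (n − mₖ₊₁²)/dₖ, aₖ₊₁ = ⌊(a₀+mₖ₊₁)/dₖ₊₁⌋:
  k=1: m=27, d=3, a=18
  k=2: m=27, d=1, a=54
d=1 and a=2a₀=54 at k=2, so the next step gives (m, d) = (27, 3) again — its k=1 value — and the period has length 2.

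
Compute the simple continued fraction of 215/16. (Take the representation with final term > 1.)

[13; 2, 3, 2]

215 = 13*16 + 7
16 = 2*7 + 2
7 = 3*2 + 1
2 = 2*1 + 0  (stop)
So 215/16 = [13; 2, 3, 2].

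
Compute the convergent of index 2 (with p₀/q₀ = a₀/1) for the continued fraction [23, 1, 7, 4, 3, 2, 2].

191/8

Using pₖ = aₖpₖ₋₁ + pₖ₋₂, qₖ = aₖqₖ₋₁ + qₖ₋₂ (with p₋₁=1, p₋₂=0, q₋₁=0, q₋₂=1):
  k=0: a=23, p=23, q=1
  k=1: a=1, p=24, q=1
  k=2: a=7, p=191, q=8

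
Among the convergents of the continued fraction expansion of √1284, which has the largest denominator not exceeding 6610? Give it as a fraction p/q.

√1284 = [35; 1, 4, 1, 70, …] (period length 4).
Convergents:
  p_0/q_0 = 35/1
  p_1/q_1 = 36/1
  p_2/q_2 = 179/5
  p_3/q_3 = 215/6
  p_4/q_4 = 15229/425
  p_5/q_5 = 15444/431
  p_6/q_6 = 77005/2149
  p_7/q_7 = 92449/2580
  p_8/q_8 = 6548435/182749
q_7 = 2580 ≤ 6610 < 182749 = q_8, so the answer is 92449/2580.

92449/2580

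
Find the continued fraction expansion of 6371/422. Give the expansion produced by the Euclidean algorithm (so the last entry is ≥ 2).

6371 = 15*422 + 41
422 = 10*41 + 12
41 = 3*12 + 5
12 = 2*5 + 2
5 = 2*2 + 1
2 = 2*1 + 0  (stop)
So 6371/422 = [15; 10, 3, 2, 2, 2].

[15; 10, 3, 2, 2, 2]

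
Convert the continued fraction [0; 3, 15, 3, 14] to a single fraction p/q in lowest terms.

659/2020

Using pₖ = aₖpₖ₋₁ + pₖ₋₂ and qₖ = aₖqₖ₋₁ + qₖ₋₂:
  k=0: a=0, p=0, q=1
  k=1: a=3, p=1, q=3
  k=2: a=15, p=15, q=46
  k=3: a=3, p=46, q=141
  k=4: a=14, p=659, q=2020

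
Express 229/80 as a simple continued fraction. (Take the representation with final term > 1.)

229 = 2×80 + 69
80 = 1×69 + 11
69 = 6×11 + 3
11 = 3×3 + 2
3 = 1×2 + 1
2 = 2×1 + 0  (stop)
So 229/80 = [2; 1, 6, 3, 1, 2].

[2; 1, 6, 3, 1, 2]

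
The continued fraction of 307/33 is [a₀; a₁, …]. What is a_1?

307 = 9·33 + 10   →  a_0 = 9
33 = 3·10 + 3   →  a_1 = 3

3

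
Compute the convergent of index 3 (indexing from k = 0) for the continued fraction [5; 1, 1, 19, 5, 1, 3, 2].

215/39

Using pₖ = aₖpₖ₋₁ + pₖ₋₂, qₖ = aₖqₖ₋₁ + qₖ₋₂ (with p₋₁=1, p₋₂=0, q₋₁=0, q₋₂=1):
  k=0: a=5, p=5, q=1
  k=1: a=1, p=6, q=1
  k=2: a=1, p=11, q=2
  k=3: a=19, p=215, q=39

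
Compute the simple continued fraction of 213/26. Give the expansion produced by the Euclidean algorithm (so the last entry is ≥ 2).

[8; 5, 5]

213 = 8·26 + 5
26 = 5·5 + 1
5 = 5·1 + 0  (stop)
So 213/26 = [8; 5, 5].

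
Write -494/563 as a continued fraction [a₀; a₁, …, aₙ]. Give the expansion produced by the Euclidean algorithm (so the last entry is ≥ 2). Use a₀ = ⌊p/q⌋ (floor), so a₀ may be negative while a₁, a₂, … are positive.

[-1; 8, 6, 3, 1, 2]

-494 = -1×563 + 69
563 = 8×69 + 11
69 = 6×11 + 3
11 = 3×3 + 2
3 = 1×2 + 1
2 = 2×1 + 0  (stop)
So -494/563 = [-1; 8, 6, 3, 1, 2].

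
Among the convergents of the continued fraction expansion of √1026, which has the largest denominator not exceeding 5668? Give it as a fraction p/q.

65632/2049

√1026 = [32; 32, 64, …] (period length 2).
Convergents:
  p_0/q_0 = 32/1
  p_1/q_1 = 1025/32
  p_2/q_2 = 65632/2049
  p_3/q_3 = 2101249/65600
q_2 = 2049 ≤ 5668 < 65600 = q_3, so the answer is 65632/2049.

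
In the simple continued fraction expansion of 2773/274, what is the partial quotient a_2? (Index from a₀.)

3

2773 = 10·274 + 33   →  a_0 = 10
274 = 8·33 + 10   →  a_1 = 8
33 = 3·10 + 3   →  a_2 = 3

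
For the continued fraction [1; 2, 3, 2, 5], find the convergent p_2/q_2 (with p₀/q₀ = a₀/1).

Using pₖ = aₖpₖ₋₁ + pₖ₋₂, qₖ = aₖqₖ₋₁ + qₖ₋₂ (with p₋₁=1, p₋₂=0, q₋₁=0, q₋₂=1):
  k=0: a=1, p=1, q=1
  k=1: a=2, p=3, q=2
  k=2: a=3, p=10, q=7

10/7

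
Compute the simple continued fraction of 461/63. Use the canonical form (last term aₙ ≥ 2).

[7; 3, 6, 1, 2]

461 = 7*63 + 20
63 = 3*20 + 3
20 = 6*3 + 2
3 = 1*2 + 1
2 = 2*1 + 0  (stop)
So 461/63 = [7; 3, 6, 1, 2].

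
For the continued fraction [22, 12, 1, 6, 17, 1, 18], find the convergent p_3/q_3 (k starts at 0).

1987/90

Using pₖ = aₖpₖ₋₁ + pₖ₋₂, qₖ = aₖqₖ₋₁ + qₖ₋₂ (with p₋₁=1, p₋₂=0, q₋₁=0, q₋₂=1):
  k=0: a=22, p=22, q=1
  k=1: a=12, p=265, q=12
  k=2: a=1, p=287, q=13
  k=3: a=6, p=1987, q=90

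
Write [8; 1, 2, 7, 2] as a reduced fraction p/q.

408/47

Using pₖ = aₖpₖ₋₁ + pₖ₋₂ and qₖ = aₖqₖ₋₁ + qₖ₋₂:
  k=0: a=8, p=8, q=1
  k=1: a=1, p=9, q=1
  k=2: a=2, p=26, q=3
  k=3: a=7, p=191, q=22
  k=4: a=2, p=408, q=47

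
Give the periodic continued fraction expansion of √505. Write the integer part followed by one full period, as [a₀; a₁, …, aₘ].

[22; 2, 8, 2, 44]

a₀ = ⌊√505⌋ = 22.
With m₀=0, d₀=1 and mₖ₊₁ = dₖaₖ − mₖ, dₖ₊₁ = (n − mₖ₊₁²)/dₖ, aₖ₊₁ = ⌊(a₀+mₖ₊₁)/dₖ₊₁⌋:
  k=1: m=22, d=21, a=2
  k=2: m=20, d=5, a=8
  k=3: m=20, d=21, a=2
  k=4: m=22, d=1, a=44
d=1 and a=2a₀=44 at k=4, so the next step gives (m, d) = (22, 21) again — its k=1 value — and the period has length 4.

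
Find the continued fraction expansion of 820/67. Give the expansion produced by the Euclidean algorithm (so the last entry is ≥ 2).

[12; 4, 5, 3]

820 = 12*67 + 16
67 = 4*16 + 3
16 = 5*3 + 1
3 = 3*1 + 0  (stop)
So 820/67 = [12; 4, 5, 3].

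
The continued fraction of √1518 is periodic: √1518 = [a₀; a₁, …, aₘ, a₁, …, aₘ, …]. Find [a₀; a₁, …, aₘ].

[38; 1, 24, 1, 76]

a₀ = ⌊√1518⌋ = 38.
With m₀=0, d₀=1 and mₖ₊₁ = dₖaₖ − mₖ, dₖ₊₁ = (n − mₖ₊₁²)/dₖ, aₖ₊₁ = ⌊(a₀+mₖ₊₁)/dₖ₊₁⌋:
  k=1: m=38, d=74, a=1
  k=2: m=36, d=3, a=24
  k=3: m=36, d=74, a=1
  k=4: m=38, d=1, a=76
d=1 and a=2a₀=76 at k=4, so the next step gives (m, d) = (38, 74) again — its k=1 value — and the period has length 4.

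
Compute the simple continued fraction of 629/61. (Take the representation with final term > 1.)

629 = 10×61 + 19
61 = 3×19 + 4
19 = 4×4 + 3
4 = 1×3 + 1
3 = 3×1 + 0  (stop)
So 629/61 = [10; 3, 4, 1, 3].

[10; 3, 4, 1, 3]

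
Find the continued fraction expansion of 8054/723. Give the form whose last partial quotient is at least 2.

8054 = 11·723 + 101
723 = 7·101 + 16
101 = 6·16 + 5
16 = 3·5 + 1
5 = 5·1 + 0  (stop)
So 8054/723 = [11; 7, 6, 3, 5].

[11; 7, 6, 3, 5]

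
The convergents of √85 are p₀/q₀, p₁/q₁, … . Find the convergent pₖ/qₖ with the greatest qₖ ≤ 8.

46/5

√85 = [9; 4, 1, 1, 4, 18, …] (period length 5).
Convergents:
  p_0/q_0 = 9/1
  p_1/q_1 = 37/4
  p_2/q_2 = 46/5
  p_3/q_3 = 83/9
q_2 = 5 ≤ 8 < 9 = q_3, so the answer is 46/5.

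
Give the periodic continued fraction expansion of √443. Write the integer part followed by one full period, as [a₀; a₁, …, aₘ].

a₀ = ⌊√443⌋ = 21.
With m₀=0, d₀=1 and mₖ₊₁ = dₖaₖ − mₖ, dₖ₊₁ = (n − mₖ₊₁²)/dₖ, aₖ₊₁ = ⌊(a₀+mₖ₊₁)/dₖ₊₁⌋:
  k=1: m=21, d=2, a=21
  k=2: m=21, d=1, a=42
d=1 and a=2a₀=42 at k=2, so the next step gives (m, d) = (21, 2) again — its k=1 value — and the period has length 2.

[21; 21, 42]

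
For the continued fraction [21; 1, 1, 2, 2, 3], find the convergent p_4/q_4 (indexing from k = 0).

Using pₖ = aₖpₖ₋₁ + pₖ₋₂, qₖ = aₖqₖ₋₁ + qₖ₋₂ (with p₋₁=1, p₋₂=0, q₋₁=0, q₋₂=1):
  k=0: a=21, p=21, q=1
  k=1: a=1, p=22, q=1
  k=2: a=1, p=43, q=2
  k=3: a=2, p=108, q=5
  k=4: a=2, p=259, q=12

259/12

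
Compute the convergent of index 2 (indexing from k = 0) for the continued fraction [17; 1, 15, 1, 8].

287/16

Using pₖ = aₖpₖ₋₁ + pₖ₋₂, qₖ = aₖqₖ₋₁ + qₖ₋₂ (with p₋₁=1, p₋₂=0, q₋₁=0, q₋₂=1):
  k=0: a=17, p=17, q=1
  k=1: a=1, p=18, q=1
  k=2: a=15, p=287, q=16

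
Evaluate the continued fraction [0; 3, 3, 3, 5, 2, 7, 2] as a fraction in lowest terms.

1846/6095

Using pₖ = aₖpₖ₋₁ + pₖ₋₂ and qₖ = aₖqₖ₋₁ + qₖ₋₂:
  k=0: a=0, p=0, q=1
  k=1: a=3, p=1, q=3
  k=2: a=3, p=3, q=10
  k=3: a=3, p=10, q=33
  k=4: a=5, p=53, q=175
  k=5: a=2, p=116, q=383
  k=6: a=7, p=865, q=2856
  k=7: a=2, p=1846, q=6095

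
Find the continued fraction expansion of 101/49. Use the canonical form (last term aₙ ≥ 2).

101 = 2×49 + 3
49 = 16×3 + 1
3 = 3×1 + 0  (stop)
So 101/49 = [2; 16, 3].

[2; 16, 3]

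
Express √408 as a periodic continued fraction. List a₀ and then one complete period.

[20; 5, 40]

a₀ = ⌊√408⌋ = 20.
With m₀=0, d₀=1 and mₖ₊₁ = dₖaₖ − mₖ, dₖ₊₁ = (n − mₖ₊₁²)/dₖ, aₖ₊₁ = ⌊(a₀+mₖ₊₁)/dₖ₊₁⌋:
  k=1: m=20, d=8, a=5
  k=2: m=20, d=1, a=40
d=1 and a=2a₀=40 at k=2, so the next step gives (m, d) = (20, 8) again — its k=1 value — and the period has length 2.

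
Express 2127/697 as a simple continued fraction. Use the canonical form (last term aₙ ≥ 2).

[3; 19, 2, 1, 3, 3]

2127 = 3·697 + 36
697 = 19·36 + 13
36 = 2·13 + 10
13 = 1·10 + 3
10 = 3·3 + 1
3 = 3·1 + 0  (stop)
So 2127/697 = [3; 19, 2, 1, 3, 3].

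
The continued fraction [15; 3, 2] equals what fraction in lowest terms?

Fold from the inside: start with 2/1.
  3 + 1/2 = 7/2
  15 + 2/7 = 107/7

107/7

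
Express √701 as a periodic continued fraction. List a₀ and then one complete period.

[26; 2, 10, 10, 2, 52]

a₀ = ⌊√701⌋ = 26.
With m₀=0, d₀=1 and mₖ₊₁ = dₖaₖ − mₖ, dₖ₊₁ = (n − mₖ₊₁²)/dₖ, aₖ₊₁ = ⌊(a₀+mₖ₊₁)/dₖ₊₁⌋:
  k=1: m=26, d=25, a=2
  k=2: m=24, d=5, a=10
  k=3: m=26, d=5, a=10
  k=4: m=24, d=25, a=2
  k=5: m=26, d=1, a=52
d=1 and a=2a₀=52 at k=5, so the next step gives (m, d) = (26, 25) again — its k=1 value — and the period has length 5.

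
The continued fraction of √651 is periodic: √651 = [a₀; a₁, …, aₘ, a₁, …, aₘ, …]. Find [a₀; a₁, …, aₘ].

a₀ = ⌊√651⌋ = 25.
With m₀=0, d₀=1 and mₖ₊₁ = dₖaₖ − mₖ, dₖ₊₁ = (n − mₖ₊₁²)/dₖ, aₖ₊₁ = ⌊(a₀+mₖ₊₁)/dₖ₊₁⌋:
  k=1: m=25, d=26, a=1
  k=2: m=1, d=25, a=1
  k=3: m=24, d=3, a=16
  k=4: m=24, d=25, a=1
  k=5: m=1, d=26, a=1
  k=6: m=25, d=1, a=50
d=1 and a=2a₀=50 at k=6, so the next step gives (m, d) = (25, 26) again — its k=1 value — and the period has length 6.

[25; 1, 1, 16, 1, 1, 50]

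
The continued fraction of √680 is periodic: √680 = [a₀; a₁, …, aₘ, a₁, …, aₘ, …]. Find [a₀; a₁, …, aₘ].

[26; 13, 52]

a₀ = ⌊√680⌋ = 26.
With m₀=0, d₀=1 and mₖ₊₁ = dₖaₖ − mₖ, dₖ₊₁ = (n − mₖ₊₁²)/dₖ, aₖ₊₁ = ⌊(a₀+mₖ₊₁)/dₖ₊₁⌋:
  k=1: m=26, d=4, a=13
  k=2: m=26, d=1, a=52
d=1 and a=2a₀=52 at k=2, so the next step gives (m, d) = (26, 4) again — its k=1 value — and the period has length 2.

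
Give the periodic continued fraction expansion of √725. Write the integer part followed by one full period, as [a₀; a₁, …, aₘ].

[26; 1, 12, 2, 12, 1, 52]

a₀ = ⌊√725⌋ = 26.
With m₀=0, d₀=1 and mₖ₊₁ = dₖaₖ − mₖ, dₖ₊₁ = (n − mₖ₊₁²)/dₖ, aₖ₊₁ = ⌊(a₀+mₖ₊₁)/dₖ₊₁⌋:
  k=1: m=26, d=49, a=1
  k=2: m=23, d=4, a=12
  k=3: m=25, d=25, a=2
  k=4: m=25, d=4, a=12
  k=5: m=23, d=49, a=1
  k=6: m=26, d=1, a=52
d=1 and a=2a₀=52 at k=6, so the next step gives (m, d) = (26, 49) again — its k=1 value — and the period has length 6.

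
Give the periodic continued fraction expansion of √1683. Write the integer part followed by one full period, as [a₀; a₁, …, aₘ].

[41; 41, 82]

a₀ = ⌊√1683⌋ = 41.
With m₀=0, d₀=1 and mₖ₊₁ = dₖaₖ − mₖ, dₖ₊₁ = (n − mₖ₊₁²)/dₖ, aₖ₊₁ = ⌊(a₀+mₖ₊₁)/dₖ₊₁⌋:
  k=1: m=41, d=2, a=41
  k=2: m=41, d=1, a=82
d=1 and a=2a₀=82 at k=2, so the next step gives (m, d) = (41, 2) again — its k=1 value — and the period has length 2.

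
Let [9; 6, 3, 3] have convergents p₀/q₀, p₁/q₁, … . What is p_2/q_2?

Using pₖ = aₖpₖ₋₁ + pₖ₋₂, qₖ = aₖqₖ₋₁ + qₖ₋₂ (with p₋₁=1, p₋₂=0, q₋₁=0, q₋₂=1):
  k=0: a=9, p=9, q=1
  k=1: a=6, p=55, q=6
  k=2: a=3, p=174, q=19

174/19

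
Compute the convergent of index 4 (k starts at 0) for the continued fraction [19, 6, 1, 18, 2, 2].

5188/271

Using pₖ = aₖpₖ₋₁ + pₖ₋₂, qₖ = aₖqₖ₋₁ + qₖ₋₂ (with p₋₁=1, p₋₂=0, q₋₁=0, q₋₂=1):
  k=0: a=19, p=19, q=1
  k=1: a=6, p=115, q=6
  k=2: a=1, p=134, q=7
  k=3: a=18, p=2527, q=132
  k=4: a=2, p=5188, q=271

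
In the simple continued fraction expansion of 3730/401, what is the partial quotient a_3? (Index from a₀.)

3730 = 9·401 + 121   →  a_0 = 9
401 = 3·121 + 38   →  a_1 = 3
121 = 3·38 + 7   →  a_2 = 3
38 = 5·7 + 3   →  a_3 = 5

5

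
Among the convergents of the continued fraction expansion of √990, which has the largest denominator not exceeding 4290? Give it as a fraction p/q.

110943/3526

√990 = [31; 2, 6, 2, 62, …] (period length 4).
Convergents:
  p_0/q_0 = 31/1
  p_1/q_1 = 63/2
  p_2/q_2 = 409/13
  p_3/q_3 = 881/28
  p_4/q_4 = 55031/1749
  p_5/q_5 = 110943/3526
  p_6/q_6 = 720689/22905
q_5 = 3526 ≤ 4290 < 22905 = q_6, so the answer is 110943/3526.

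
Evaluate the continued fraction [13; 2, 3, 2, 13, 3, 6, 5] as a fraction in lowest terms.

289787/21566

Fold from the inside: start with 5/1.
  6 + 1/5 = 31/5
  3 + 5/31 = 98/31
  13 + 31/98 = 1305/98
  2 + 98/1305 = 2708/1305
  3 + 1305/2708 = 9429/2708
  2 + 2708/9429 = 21566/9429
  13 + 9429/21566 = 289787/21566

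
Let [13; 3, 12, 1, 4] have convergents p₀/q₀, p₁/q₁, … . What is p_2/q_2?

493/37

Using pₖ = aₖpₖ₋₁ + pₖ₋₂, qₖ = aₖqₖ₋₁ + qₖ₋₂ (with p₋₁=1, p₋₂=0, q₋₁=0, q₋₂=1):
  k=0: a=13, p=13, q=1
  k=1: a=3, p=40, q=3
  k=2: a=12, p=493, q=37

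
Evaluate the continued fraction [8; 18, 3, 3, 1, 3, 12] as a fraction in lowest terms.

88617/11002

Using pₖ = aₖpₖ₋₁ + pₖ₋₂ and qₖ = aₖqₖ₋₁ + qₖ₋₂:
  k=0: a=8, p=8, q=1
  k=1: a=18, p=145, q=18
  k=2: a=3, p=443, q=55
  k=3: a=3, p=1474, q=183
  k=4: a=1, p=1917, q=238
  k=5: a=3, p=7225, q=897
  k=6: a=12, p=88617, q=11002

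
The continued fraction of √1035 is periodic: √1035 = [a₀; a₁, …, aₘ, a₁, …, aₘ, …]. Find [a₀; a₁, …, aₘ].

a₀ = ⌊√1035⌋ = 32.
With m₀=0, d₀=1 and mₖ₊₁ = dₖaₖ − mₖ, dₖ₊₁ = (n − mₖ₊₁²)/dₖ, aₖ₊₁ = ⌊(a₀+mₖ₊₁)/dₖ₊₁⌋:
  k=1: m=32, d=11, a=5
  k=2: m=23, d=46, a=1
  k=3: m=23, d=11, a=5
  k=4: m=32, d=1, a=64
d=1 and a=2a₀=64 at k=4, so the next step gives (m, d) = (32, 11) again — its k=1 value — and the period has length 4.

[32; 5, 1, 5, 64]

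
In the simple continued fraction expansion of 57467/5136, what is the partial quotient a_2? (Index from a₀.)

57467 = 11·5136 + 971   →  a_0 = 11
5136 = 5·971 + 281   →  a_1 = 5
971 = 3·281 + 128   →  a_2 = 3

3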